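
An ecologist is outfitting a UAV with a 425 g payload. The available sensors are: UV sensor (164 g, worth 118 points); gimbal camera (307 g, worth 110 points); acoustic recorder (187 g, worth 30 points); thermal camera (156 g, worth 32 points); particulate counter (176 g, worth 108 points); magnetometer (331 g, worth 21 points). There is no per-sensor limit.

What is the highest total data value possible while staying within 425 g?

236

Density check — UV sensor 0.72, particulate counter 0.61, gimbal camera 0.36 are the best per g.
2×UV sensor uses 328 of the 425 g and totals 236.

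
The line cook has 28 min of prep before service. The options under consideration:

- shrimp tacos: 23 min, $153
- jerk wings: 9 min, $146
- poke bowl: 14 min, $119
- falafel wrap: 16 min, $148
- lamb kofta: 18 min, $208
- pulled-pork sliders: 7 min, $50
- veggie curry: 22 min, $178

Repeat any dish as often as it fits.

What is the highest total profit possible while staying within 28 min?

Best packing: 3×jerk wings — 27 min, 438 total.
Nothing else within 28 min beats 438.

438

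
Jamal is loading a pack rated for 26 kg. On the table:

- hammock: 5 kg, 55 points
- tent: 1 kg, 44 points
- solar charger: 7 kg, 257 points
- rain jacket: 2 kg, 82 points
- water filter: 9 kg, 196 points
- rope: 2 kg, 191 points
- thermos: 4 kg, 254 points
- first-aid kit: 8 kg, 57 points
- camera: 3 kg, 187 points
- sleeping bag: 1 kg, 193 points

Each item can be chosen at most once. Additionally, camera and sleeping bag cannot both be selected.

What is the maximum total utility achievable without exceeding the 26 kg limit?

Tent + solar charger + rain jacket + water filter + rope + thermos + sleeping bag uses 26 of the 26 kg and totals 1217.
An exhaustive check of the 1024 subsets confirms 1217.

1217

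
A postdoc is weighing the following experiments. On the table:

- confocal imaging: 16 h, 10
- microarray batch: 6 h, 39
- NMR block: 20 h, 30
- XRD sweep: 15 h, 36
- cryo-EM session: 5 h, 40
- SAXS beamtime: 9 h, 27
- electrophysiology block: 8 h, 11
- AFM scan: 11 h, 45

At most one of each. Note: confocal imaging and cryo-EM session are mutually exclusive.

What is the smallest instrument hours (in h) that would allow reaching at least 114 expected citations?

22

Minimise h subject to total expected citations ≥ 114.
Taking microarray batch + cryo-EM session + AFM scan gives 124 (≥ 114) for 22 h.
Any bundle with less than 22 h falls short of 114.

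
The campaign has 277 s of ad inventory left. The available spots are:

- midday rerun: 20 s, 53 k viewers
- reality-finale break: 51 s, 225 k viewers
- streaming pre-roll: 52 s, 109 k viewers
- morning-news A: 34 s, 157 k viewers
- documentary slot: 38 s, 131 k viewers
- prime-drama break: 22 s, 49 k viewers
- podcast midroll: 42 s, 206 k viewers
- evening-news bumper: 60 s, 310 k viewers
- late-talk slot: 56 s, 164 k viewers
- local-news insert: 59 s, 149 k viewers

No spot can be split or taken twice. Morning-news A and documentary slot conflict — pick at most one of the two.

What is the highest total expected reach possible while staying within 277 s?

Taking midday rerun + reality-finale break + morning-news A + podcast midroll + evening-news bumper + late-talk slot: 263 s used, 1115 in expected reach.
Every other selection either busts 277 s or breaks a pairing rule or fails to beat 1115.

1115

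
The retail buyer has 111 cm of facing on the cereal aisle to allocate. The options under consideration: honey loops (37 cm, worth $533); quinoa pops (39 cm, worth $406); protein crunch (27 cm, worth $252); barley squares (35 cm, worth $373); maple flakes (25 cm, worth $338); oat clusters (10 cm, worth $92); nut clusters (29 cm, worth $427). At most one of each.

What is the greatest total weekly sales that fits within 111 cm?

1425

Greedy by ratio would take honey loops + maple flakes + oat clusters + nut clusters: 101 cm used, total 1390.
Replace maple flakes with barley squares: the trade gains 35 net, giving 1425 at 111 cm.
Runner-up honey loops + maple flakes + oat clusters + nut clusters tops out at 1390.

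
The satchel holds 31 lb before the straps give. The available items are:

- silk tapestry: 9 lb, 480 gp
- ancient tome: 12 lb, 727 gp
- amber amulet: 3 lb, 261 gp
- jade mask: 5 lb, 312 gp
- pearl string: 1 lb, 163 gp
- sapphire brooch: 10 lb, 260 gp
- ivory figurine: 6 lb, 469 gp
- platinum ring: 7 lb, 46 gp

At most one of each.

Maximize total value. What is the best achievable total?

2100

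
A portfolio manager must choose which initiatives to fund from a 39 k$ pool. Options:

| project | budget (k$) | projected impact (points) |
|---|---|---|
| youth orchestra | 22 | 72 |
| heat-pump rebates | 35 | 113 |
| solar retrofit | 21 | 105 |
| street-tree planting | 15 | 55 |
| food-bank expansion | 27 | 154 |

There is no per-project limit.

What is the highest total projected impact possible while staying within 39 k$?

160

Filling by ratio: food-bank expansion for 154, with 12 k$ left unused.
The 27 k$ tied up in food-bank expansion is better spent on solar retrofit + street-tree planting — total rises to 160 (36 k$).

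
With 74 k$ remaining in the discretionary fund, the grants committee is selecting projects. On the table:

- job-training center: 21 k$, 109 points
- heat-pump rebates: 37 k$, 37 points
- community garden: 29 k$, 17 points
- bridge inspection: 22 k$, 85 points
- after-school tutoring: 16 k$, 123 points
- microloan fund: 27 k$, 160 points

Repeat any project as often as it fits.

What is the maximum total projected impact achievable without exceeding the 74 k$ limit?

492

By projected impact per k$: after-school tutoring 7.69, microloan fund 5.93, job-training center 5.19 lead.
The ratio ordering already packs tightly: 4×after-school tutoring, 64 k$, 492.
Every other selection either busts 74 k$ or fails to beat 492.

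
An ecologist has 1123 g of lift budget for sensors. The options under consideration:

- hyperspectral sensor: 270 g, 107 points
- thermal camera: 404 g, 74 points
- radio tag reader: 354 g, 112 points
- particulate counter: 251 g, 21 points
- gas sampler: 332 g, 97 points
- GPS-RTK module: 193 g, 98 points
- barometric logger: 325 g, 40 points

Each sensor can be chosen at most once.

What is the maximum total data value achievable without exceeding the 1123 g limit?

342

A density-first pass picks hyperspectral sensor + radio tag reader + particulate counter + GPS-RTK module — 338 at 1068 g.
Dropping radio tag reader and particulate counter frees 605 g; slotting in gas sampler + barometric logger (657 g) lifts the total to 342 at 1120 g.
The spare 3 g is too small for any remaining sensor, and no exchange beats 342.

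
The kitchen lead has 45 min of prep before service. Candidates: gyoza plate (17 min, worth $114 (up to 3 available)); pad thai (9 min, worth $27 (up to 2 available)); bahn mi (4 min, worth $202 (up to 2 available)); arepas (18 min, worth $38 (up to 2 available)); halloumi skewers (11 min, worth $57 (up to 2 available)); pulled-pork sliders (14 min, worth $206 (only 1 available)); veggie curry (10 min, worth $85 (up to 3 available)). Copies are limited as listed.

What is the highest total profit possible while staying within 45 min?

780

Best packing: 2×bahn mi + pulled-pork sliders + 2×veggie curry — 42 min, 780 total.
The spare 3 min is too small for any remaining dish, and no exchange beats 780.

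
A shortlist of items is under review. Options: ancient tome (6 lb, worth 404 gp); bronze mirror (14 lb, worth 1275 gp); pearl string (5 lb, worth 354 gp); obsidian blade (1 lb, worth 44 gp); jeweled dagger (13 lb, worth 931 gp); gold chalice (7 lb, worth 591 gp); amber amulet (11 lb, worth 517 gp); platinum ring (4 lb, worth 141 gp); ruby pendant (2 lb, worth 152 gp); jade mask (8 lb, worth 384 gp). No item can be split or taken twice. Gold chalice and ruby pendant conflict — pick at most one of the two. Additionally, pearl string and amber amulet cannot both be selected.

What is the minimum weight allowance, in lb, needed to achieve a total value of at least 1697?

21

Need the lightest bundle worth ≥ 1697.
Taking ancient tome + bronze mirror + obsidian blade gives 1723 (≥ 1697) for 21 lb.
Any bundle with less than 21 lb falls short of 1697.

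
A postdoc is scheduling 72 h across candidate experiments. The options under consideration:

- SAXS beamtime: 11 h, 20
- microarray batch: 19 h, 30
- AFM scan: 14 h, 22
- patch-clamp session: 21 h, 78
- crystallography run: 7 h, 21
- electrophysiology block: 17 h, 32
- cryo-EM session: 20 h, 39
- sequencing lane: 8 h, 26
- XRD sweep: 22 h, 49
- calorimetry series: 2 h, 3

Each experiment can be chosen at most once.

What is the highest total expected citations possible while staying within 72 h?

Ranking by ratio (expected citations/h): patch-clamp session 3.71, sequencing lane 3.25, crystallography run 3.00, XRD sweep 2.23.
Taking SAXS beamtime + patch-clamp session + crystallography run + sequencing lane + XRD sweep + calorimetry series: 71 h used, 197 in expected citations.
No other feasible combination exceeds 197.

197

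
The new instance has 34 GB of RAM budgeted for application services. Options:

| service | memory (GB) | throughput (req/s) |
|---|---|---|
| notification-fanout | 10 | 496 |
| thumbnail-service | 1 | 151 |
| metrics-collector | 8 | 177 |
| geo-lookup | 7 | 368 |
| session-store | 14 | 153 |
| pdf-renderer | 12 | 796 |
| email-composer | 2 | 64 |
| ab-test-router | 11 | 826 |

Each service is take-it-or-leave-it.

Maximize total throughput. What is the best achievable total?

2269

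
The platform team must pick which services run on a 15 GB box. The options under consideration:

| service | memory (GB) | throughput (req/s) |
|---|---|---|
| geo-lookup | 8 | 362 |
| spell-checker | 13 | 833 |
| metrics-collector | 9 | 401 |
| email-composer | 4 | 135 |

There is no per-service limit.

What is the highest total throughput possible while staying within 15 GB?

By throughput per GB: spell-checker 64.08, geo-lookup 45.25, metrics-collector 44.56 lead.
Taking spell-checker: 13 GB used, 833 in throughput.

833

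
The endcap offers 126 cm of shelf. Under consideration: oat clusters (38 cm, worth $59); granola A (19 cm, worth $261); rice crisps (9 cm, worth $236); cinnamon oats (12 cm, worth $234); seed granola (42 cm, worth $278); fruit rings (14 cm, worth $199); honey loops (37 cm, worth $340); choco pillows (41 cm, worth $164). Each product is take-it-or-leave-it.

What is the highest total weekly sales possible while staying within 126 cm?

Ranking by ratio (weekly sales/cm): rice crisps 26.22, cinnamon oats 19.50, fruit rings 14.21.
Filling by ratio: granola A + rice crisps + cinnamon oats + fruit rings + honey loops for 1270, with 35 cm left unused.
Dropping fruit rings frees 14 cm; slotting in seed granola (42 cm) lifts the total to 1349 at 119 cm.

1349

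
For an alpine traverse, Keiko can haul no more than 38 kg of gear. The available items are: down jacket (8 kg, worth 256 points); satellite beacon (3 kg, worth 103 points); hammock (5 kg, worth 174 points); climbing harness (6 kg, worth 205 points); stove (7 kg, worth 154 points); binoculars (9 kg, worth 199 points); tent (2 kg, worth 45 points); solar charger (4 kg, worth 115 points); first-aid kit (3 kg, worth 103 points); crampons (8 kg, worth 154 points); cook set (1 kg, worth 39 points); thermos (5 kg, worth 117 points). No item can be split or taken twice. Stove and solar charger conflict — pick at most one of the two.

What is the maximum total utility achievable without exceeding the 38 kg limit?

1157

Density check — cook set 39.00, hammock 34.80, satellite beacon 34.33, first-aid kit 34.33 are the best per kg.
Best packing: down jacket + satellite beacon + hammock + climbing harness + tent + solar charger + first-aid kit + cook set + thermos — 37 kg, 1157 total.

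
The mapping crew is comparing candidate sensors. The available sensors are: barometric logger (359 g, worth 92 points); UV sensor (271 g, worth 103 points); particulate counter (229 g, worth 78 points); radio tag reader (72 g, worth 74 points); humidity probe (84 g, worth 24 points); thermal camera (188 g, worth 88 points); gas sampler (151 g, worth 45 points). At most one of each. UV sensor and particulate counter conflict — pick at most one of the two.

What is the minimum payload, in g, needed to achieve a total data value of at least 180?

Need the lightest bundle worth ≥ 180.
radio tag reader + humidity probe + thermal camera reaches 186 using 344 g.
Below 344 g the best achievable stays under 180.

344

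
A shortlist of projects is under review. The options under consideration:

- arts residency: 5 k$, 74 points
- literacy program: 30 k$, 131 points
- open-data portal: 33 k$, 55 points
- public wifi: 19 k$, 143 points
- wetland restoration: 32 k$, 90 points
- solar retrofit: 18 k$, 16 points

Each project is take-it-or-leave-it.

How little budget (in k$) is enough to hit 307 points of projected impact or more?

54

Minimise k$ subject to total projected impact ≥ 307.
arts residency + literacy program + public wifi: 348 projected impact at 54 k$.
Below 54 k$ the best achievable stays under 307.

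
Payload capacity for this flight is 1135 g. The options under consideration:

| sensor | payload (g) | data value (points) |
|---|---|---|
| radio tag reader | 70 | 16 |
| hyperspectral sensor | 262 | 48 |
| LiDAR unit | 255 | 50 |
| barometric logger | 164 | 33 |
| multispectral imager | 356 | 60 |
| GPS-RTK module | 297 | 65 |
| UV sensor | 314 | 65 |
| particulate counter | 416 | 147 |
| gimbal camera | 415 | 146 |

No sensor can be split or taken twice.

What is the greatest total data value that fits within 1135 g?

358

Greedy by ratio would take radio tag reader + barometric logger + particulate counter + gimbal camera: 1065 g used, total 342.
The 234 g tied up in radio tag reader and barometric logger is better spent on GPS-RTK module — total rises to 358 (1128 g).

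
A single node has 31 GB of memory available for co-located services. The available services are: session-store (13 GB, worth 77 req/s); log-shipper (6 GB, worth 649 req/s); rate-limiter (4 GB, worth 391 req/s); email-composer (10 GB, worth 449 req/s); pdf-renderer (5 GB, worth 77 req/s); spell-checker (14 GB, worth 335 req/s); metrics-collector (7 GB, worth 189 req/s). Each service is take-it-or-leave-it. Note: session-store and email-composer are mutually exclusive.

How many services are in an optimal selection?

4

Best achievable throughput is 1678.
One optimal bundle: log-shipper + rate-limiter + email-composer + metrics-collector (27 GB).
Every optimal selection uses 4 services.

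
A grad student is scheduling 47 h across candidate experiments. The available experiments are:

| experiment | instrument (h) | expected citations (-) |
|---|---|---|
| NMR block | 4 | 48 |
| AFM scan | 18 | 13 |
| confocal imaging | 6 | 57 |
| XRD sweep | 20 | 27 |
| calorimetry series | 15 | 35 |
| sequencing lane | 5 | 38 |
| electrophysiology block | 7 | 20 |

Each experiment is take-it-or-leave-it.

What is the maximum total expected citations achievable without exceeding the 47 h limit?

Density check — NMR block 12.00, confocal imaging 9.50, sequencing lane 7.60, electrophysiology block 2.86 are the best per h.
NMR block + confocal imaging + calorimetry series + sequencing lane + electrophysiology block uses 37 of the 47 h and totals 198.
The spare 10 h is too small for any remaining experiment, and no exchange beats 198.

198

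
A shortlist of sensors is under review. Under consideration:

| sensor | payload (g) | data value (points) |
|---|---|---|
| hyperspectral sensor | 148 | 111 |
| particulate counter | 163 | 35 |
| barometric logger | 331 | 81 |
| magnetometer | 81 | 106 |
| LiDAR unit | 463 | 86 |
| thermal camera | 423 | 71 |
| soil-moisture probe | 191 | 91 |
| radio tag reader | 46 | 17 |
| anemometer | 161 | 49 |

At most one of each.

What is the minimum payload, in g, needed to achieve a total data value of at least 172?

Minimise g subject to total data value ≥ 172.
hyperspectral sensor + magnetometer: 217 data value at 229 g.
No combination under 229 g hits 172.

229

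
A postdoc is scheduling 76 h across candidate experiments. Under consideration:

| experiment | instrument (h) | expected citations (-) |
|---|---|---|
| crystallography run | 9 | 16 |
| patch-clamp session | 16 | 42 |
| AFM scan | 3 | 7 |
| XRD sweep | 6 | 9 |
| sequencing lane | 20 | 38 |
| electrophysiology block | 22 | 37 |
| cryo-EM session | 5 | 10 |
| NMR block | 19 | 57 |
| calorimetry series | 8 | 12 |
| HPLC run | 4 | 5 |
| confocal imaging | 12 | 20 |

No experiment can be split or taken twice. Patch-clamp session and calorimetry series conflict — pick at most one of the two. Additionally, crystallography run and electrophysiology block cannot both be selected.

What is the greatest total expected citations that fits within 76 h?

Taking crystallography run + patch-clamp session + AFM scan + sequencing lane + cryo-EM session + NMR block + HPLC run: 76 h used, 175 in expected citations.

175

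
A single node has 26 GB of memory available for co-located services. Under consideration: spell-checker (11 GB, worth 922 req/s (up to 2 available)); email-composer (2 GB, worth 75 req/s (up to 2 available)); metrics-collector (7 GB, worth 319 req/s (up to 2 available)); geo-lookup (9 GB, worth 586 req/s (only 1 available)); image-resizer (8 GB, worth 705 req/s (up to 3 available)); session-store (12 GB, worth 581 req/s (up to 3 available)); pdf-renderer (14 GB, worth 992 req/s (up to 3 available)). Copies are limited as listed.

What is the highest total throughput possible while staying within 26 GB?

2190

By throughput per GB: image-resizer 88.12, spell-checker 83.82, pdf-renderer 70.86, geo-lookup 65.11 lead.
Email-composer + 3×image-resizer uses 26 of the 26 GB and totals 2190.
Every other selection either busts 26 GB or exceeds an availability limit or fails to beat 2190.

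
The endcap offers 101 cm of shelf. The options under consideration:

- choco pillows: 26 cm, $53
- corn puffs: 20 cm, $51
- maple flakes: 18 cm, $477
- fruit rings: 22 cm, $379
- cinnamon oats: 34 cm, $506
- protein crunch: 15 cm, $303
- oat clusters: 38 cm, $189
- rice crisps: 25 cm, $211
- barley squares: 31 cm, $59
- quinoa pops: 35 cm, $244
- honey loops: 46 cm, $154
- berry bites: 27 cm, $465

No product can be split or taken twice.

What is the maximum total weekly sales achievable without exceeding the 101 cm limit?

1827

Greedy by ratio would take maple flakes + fruit rings + protein crunch + berry bites: 82 cm used, total 1624.
Replace protein crunch with cinnamon oats: the trade gains 203 net, giving 1827 at 101 cm.
No other feasible combination exceeds 1827.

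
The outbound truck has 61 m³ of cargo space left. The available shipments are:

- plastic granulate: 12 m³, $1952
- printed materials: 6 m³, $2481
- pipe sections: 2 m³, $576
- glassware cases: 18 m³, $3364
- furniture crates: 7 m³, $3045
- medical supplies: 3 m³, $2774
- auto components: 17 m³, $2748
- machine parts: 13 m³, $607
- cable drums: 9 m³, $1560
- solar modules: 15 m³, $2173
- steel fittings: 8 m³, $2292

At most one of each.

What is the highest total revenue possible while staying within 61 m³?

The ratio heuristic lands on printed materials + pipe sections + glassware cases + furniture crates + medical supplies + cable drums + steel fittings (16092) but leaves 8 m³ idle.
The 9 m³ tied up in cable drums is better spent on auto components — total rises to 17280 (61 m³).
The closest alternative, printed materials + pipe sections + glassware cases + furniture crates + medical supplies + solar modules + steel fittings, reaches only 16705.

17280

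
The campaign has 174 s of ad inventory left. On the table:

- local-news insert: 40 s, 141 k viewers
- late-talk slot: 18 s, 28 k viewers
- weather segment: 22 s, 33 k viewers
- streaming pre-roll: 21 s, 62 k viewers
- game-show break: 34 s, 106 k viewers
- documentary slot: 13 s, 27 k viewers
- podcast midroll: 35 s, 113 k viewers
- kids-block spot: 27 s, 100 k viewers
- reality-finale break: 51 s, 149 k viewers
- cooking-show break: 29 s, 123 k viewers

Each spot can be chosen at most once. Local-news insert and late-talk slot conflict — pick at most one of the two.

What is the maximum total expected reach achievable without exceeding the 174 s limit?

583

Best packing: local-news insert + game-show break + podcast midroll + kids-block spot + cooking-show break — 165 s, 583 total.
That's the maximum — no feasible swap from here does better than 583.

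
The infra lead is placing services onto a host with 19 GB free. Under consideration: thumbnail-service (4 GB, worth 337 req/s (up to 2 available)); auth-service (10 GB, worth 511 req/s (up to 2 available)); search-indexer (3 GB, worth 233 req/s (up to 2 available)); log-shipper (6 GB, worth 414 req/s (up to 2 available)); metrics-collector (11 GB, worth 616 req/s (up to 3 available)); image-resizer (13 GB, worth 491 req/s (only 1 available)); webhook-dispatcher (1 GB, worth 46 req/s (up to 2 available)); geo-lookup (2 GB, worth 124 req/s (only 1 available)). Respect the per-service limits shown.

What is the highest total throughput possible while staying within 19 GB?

1445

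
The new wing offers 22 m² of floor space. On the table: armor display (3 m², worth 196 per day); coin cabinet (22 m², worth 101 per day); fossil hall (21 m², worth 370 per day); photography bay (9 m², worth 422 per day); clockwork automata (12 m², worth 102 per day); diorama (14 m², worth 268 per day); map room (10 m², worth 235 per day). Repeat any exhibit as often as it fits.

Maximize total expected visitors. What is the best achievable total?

The ratio ordering already packs tightly: 7×armor display, 21 m², 1372.
That's the maximum — no swap from here does better than 1372.

1372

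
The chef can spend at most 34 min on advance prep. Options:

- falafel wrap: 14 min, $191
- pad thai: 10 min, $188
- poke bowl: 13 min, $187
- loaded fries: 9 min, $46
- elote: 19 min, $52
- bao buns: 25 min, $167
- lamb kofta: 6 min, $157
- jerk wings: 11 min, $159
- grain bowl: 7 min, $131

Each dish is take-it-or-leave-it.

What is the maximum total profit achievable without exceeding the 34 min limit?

Density check — lamb kofta 26.17, pad thai 18.80, grain bowl 18.71, jerk wings 14.45 are the best per min.
Pad thai + lamb kofta + jerk wings + grain bowl uses 34 of the 34 min and totals 635.
Nothing else within 34 min beats 635.

635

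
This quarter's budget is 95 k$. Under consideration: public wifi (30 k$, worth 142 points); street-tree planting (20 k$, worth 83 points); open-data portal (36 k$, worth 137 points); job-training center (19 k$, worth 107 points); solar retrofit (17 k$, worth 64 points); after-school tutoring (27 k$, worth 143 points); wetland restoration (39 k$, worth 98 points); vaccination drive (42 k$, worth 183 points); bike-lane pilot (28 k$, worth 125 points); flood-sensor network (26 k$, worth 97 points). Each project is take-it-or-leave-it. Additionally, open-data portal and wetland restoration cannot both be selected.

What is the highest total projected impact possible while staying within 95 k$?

A density-first pass picks public wifi + job-training center + solar retrofit + after-school tutoring — 456 at 93 k$.
The 47 k$ tied up in public wifi and solar retrofit is better spent on street-tree planting + bike-lane pilot — total rises to 458 (94 k$).
Every other selection either busts 95 k$ or breaks a pairing rule or fails to beat 458.

458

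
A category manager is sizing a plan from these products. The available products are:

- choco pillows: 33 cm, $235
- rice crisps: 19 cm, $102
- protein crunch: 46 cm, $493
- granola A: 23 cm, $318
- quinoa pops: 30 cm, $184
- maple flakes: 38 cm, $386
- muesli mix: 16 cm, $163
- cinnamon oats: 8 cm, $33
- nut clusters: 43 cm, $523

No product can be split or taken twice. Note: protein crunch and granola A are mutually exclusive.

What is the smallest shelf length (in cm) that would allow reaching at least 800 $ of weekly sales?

Look for the lowest-shelf combination reaching 800.
granola A + nut clusters reaches 841 using 66 cm.
Any bundle with less than 66 cm falls short of 800.

66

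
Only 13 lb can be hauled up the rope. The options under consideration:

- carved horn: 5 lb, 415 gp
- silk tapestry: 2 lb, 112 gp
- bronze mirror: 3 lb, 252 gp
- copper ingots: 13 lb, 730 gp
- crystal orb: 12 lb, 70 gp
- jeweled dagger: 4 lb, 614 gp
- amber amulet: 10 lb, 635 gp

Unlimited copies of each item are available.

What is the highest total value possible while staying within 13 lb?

3×jeweled dagger uses 12 of the 13 lb and totals 1842.
That's the maximum — no swap from here does better than 1842.

1842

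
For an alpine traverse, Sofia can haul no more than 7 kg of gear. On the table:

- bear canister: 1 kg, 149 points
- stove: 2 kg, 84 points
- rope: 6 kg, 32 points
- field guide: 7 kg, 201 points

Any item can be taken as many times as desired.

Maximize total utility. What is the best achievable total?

1043

By utility per kg: bear canister 149.00, stove 42.00, field guide 28.71 lead.
The ratio ordering already packs tightly: 7×bear canister, 7 kg, 1043.
Nothing else within 7 kg beats 1043.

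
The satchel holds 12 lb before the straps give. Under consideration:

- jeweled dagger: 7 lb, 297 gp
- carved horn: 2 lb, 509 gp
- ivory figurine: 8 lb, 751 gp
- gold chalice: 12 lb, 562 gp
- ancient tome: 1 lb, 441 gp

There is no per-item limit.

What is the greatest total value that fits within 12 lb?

5292

The ratio ordering already packs tightly: 12×ancient tome, 12 lb, 5292.
Every other selection either busts 12 lb or fails to beat 5292.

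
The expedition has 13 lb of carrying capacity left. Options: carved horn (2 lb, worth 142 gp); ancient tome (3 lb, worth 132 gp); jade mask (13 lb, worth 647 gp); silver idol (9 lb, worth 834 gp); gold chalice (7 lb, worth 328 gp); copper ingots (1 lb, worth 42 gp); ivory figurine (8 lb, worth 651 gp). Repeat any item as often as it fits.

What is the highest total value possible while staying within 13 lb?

Ranking by ratio (value/lb): silver idol 92.67, ivory figurine 81.38, carved horn 71.00, jade mask 49.77.
Taking 2×carved horn + silver idol: 13 lb used, 1118 in value.

1118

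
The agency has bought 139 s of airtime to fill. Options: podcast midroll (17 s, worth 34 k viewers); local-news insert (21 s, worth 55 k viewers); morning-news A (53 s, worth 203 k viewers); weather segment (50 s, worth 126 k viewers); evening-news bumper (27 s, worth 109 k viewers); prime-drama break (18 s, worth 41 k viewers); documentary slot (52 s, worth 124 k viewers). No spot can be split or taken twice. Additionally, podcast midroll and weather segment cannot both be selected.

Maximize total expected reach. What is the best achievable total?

442

The ratio ordering already packs tightly: podcast midroll + local-news insert + morning-news A + evening-news bumper + prime-drama break, 136 s, 442.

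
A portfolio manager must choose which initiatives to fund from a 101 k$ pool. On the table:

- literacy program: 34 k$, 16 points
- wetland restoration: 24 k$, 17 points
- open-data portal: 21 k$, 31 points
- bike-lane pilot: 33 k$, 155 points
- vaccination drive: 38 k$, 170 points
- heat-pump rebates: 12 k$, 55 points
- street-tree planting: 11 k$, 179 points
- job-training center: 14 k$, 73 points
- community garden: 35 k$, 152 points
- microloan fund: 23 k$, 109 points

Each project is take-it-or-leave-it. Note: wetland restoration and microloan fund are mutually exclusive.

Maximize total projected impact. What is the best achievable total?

586

Greedy by ratio would take bike-lane pilot + heat-pump rebates + street-tree planting + job-training center + microloan fund: 93 k$ used, total 571.
The 33 k$ tied up in bike-lane pilot is better spent on vaccination drive — total rises to 586 (98 k$).
Nothing else feasible within 101 k$ beats 586.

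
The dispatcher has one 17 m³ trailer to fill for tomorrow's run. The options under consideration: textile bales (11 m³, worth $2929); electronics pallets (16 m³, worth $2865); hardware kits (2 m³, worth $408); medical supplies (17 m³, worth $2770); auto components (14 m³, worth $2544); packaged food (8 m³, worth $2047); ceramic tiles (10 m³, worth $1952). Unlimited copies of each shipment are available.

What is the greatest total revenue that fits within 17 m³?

4153

Ranking by ratio (revenue/m³): textile bales 266.27, packaged food 255.88, hardware kits 204.00.
The ratio ordering already packs tightly: textile bales + 3×hardware kits, 17 m³, 4153.
That's the maximum — no swap from here does better than 4153.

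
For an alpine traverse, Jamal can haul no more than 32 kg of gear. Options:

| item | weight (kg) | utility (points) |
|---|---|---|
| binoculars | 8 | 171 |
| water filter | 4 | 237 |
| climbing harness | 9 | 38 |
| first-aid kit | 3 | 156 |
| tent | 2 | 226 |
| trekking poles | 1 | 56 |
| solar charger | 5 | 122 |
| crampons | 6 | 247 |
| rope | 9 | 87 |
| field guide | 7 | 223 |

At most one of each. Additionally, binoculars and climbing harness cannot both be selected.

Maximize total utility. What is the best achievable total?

Filling by ratio: water filter + first-aid kit + tent + trekking poles + solar charger + crampons + field guide for 1267, with 4 kg left unused.
The 5 kg tied up in solar charger is better spent on binoculars — total rises to 1316 (31 kg).

1316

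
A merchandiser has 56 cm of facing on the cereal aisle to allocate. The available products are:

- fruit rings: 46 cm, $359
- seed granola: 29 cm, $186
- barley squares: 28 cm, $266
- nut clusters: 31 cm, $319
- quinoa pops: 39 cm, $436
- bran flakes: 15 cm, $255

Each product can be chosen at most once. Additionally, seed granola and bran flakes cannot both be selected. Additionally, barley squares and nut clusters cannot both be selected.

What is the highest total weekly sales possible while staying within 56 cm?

691

Ranking by ratio (weekly sales/cm): bran flakes 17.00, quinoa pops 11.18, nut clusters 10.29.
Taking quinoa pops + bran flakes: 54 cm used, 691 in weekly sales.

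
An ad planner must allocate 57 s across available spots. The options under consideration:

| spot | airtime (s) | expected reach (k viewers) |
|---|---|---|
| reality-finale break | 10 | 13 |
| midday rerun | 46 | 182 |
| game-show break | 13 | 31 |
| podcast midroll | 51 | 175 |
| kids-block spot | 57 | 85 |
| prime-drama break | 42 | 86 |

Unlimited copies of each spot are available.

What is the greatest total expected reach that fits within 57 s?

195

By expected reach per s: midday rerun 3.96, podcast midroll 3.43, game-show break 2.38 lead.
Reality-finale break + midday rerun uses 56 of the 57 s and totals 195.
Nothing else within 57 s beats 195.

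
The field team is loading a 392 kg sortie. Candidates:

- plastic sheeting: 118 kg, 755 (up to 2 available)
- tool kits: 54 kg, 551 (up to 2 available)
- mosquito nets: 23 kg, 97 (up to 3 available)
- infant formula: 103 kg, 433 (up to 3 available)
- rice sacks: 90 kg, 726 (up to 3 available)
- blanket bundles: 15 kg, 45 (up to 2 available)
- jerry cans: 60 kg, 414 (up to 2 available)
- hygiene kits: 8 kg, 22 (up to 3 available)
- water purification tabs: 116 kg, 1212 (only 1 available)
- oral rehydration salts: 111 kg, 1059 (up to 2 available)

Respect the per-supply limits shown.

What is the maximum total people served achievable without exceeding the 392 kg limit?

Ranking by ratio (people served/kg): water purification tabs 10.45, tool kits 10.20, oral rehydration salts 9.54, rice sacks 8.07.
Taking the top-ratio supplies first gives 2×tool kits + 2×mosquito nets + hygiene kits + water purification tabs + oral rehydration salts for 3589 (389 kg).
The 108 kg tied up in tool kits and 2×mosquito nets and hygiene kits is better spent on oral rehydration salts — total rises to 3881 (392 kg).
That's the maximum — no swap from here does better than 3881.

3881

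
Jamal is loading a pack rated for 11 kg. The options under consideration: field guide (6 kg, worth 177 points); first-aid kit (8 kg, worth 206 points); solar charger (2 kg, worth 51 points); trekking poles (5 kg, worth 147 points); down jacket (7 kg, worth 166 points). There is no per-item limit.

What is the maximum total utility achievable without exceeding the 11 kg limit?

324

Taking field guide + trekking poles: 11 kg used, 324 in utility.
That's the maximum — no swap from here does better than 324.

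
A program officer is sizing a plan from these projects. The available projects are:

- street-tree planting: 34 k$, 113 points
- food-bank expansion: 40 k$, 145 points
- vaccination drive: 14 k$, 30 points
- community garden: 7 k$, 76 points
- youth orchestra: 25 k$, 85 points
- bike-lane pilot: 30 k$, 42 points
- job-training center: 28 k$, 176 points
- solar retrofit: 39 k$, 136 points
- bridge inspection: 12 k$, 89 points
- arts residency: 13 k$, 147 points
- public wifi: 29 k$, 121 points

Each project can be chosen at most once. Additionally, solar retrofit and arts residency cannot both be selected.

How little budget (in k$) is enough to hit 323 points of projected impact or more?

Look for the lowest-budget combination reaching 323.
job-training center + arts residency reaches 323 using 41 k$.
Below 41 k$ the best achievable stays under 323.

41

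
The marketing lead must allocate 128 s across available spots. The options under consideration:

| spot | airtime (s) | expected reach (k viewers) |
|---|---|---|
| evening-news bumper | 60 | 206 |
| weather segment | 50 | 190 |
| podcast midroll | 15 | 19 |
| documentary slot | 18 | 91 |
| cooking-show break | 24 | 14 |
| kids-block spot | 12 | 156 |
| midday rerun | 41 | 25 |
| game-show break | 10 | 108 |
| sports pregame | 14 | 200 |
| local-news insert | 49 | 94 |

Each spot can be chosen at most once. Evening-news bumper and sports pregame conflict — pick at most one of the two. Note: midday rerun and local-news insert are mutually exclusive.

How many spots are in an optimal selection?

The maximum expected reach within 128 s is 764.
One optimal bundle: weather segment + podcast midroll + documentary slot + kids-block spot + game-show break + sports pregame (119 s).
All optima have 6 spots.

6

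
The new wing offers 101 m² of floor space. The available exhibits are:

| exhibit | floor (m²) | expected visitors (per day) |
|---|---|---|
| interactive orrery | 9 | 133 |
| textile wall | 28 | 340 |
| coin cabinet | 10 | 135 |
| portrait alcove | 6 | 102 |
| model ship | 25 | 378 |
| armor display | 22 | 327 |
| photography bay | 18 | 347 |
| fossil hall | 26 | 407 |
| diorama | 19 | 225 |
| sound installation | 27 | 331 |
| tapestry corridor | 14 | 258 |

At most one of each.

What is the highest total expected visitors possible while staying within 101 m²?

1627

Ranking by ratio (expected visitors/m²): photography bay 19.28, tapestry corridor 18.43, portrait alcove 17.00.
A density-first pass picks interactive orrery + portrait alcove + model ship + photography bay + fossil hall + tapestry corridor — 1625 at 98 m².
Dropping interactive orrery frees 9 m²; slotting in coin cabinet (10 m²) lifts the total to 1627 at 99 m².
The closest alternative, interactive orrery + portrait alcove + model ship + photography bay + fossil hall + tapestry corridor, reaches only 1625.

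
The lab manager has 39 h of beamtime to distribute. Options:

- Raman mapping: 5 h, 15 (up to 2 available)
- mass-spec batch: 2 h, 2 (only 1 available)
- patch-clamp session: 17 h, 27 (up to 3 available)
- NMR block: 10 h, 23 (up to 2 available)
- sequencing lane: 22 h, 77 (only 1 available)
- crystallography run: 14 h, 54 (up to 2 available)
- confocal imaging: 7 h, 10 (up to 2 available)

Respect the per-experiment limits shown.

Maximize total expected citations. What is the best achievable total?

138

Taking 2×Raman mapping + 2×crystallography run: 38 h used, 138 in expected citations.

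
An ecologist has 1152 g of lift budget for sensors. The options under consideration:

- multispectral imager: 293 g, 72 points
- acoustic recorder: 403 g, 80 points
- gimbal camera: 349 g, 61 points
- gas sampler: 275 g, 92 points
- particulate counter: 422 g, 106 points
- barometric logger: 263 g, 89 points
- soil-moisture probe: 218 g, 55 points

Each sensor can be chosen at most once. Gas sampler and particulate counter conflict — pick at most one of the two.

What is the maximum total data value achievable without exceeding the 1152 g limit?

308

Ranking by ratio (data value/g): barometric logger 0.34, gas sampler 0.33, soil-moisture probe 0.25, particulate counter 0.25.
Multispectral imager + gas sampler + barometric logger + soil-moisture probe uses 1049 of the 1152 g and totals 308.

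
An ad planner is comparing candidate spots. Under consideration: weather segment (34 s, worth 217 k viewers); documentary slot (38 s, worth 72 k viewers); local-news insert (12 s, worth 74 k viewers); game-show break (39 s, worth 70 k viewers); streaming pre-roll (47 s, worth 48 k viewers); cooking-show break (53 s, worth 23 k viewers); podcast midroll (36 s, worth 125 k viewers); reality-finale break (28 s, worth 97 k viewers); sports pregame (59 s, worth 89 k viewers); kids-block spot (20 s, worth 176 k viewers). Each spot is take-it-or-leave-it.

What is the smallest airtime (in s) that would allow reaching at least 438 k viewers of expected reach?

66

Look for the lowest-airtime combination reaching 438.
Taking weather segment + local-news insert + kids-block spot gives 467 (≥ 438) for 66 s.
No combination under 66 s hits 438.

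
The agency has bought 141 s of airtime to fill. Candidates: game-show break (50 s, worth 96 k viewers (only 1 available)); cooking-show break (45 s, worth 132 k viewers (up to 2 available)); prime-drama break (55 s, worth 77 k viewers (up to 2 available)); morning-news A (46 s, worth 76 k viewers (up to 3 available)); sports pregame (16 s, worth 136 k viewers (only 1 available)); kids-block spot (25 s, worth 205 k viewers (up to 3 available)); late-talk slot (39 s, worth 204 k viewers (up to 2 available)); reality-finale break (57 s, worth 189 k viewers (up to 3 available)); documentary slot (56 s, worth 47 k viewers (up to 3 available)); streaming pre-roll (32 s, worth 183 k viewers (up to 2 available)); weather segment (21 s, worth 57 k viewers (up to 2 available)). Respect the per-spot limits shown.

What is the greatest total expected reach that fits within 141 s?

Taking the top-ratio spots first gives sports pregame + 3×kids-block spot + streaming pre-roll for 934 (123 s).
The 16 s tied up in sports pregame is better spent on streaming pre-roll — total rises to 981 (139 s).
Nothing else within 141 s beats 981.

981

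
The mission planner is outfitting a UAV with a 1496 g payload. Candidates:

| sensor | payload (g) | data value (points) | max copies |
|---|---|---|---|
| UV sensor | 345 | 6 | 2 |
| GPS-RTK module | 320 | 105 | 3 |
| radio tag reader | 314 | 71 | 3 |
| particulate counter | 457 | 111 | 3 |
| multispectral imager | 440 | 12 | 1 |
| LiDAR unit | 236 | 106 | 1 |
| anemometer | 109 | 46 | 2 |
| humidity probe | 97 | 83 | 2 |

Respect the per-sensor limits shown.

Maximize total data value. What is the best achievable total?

Ranking by ratio (data value/g): humidity probe 0.86, LiDAR unit 0.45, anemometer 0.42, GPS-RTK module 0.33.
The ratio heuristic lands on 2×GPS-RTK module + LiDAR unit + 2×anemometer + 2×humidity probe (574) but leaves 208 g idle.
Replace anemometer with radio tag reader: the trade gains 25 net, giving 599 at 1493 g.

599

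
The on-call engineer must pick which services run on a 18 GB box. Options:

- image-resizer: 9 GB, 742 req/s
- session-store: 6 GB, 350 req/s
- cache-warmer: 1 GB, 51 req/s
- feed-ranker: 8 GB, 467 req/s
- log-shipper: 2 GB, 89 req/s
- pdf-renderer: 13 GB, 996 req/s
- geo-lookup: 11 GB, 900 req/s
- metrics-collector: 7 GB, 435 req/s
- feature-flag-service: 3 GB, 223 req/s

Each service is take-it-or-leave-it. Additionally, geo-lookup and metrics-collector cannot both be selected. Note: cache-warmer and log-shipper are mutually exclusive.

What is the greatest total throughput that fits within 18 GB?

Best packing: image-resizer + session-store + feature-flag-service — 18 GB, 1315 total.

1315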